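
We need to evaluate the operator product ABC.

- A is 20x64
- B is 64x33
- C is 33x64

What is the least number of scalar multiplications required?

84480

Order (A(BC)): (BC): 64×33 by 33×64 → 64×64, cost 64·33·64 = 135168; (A(BC)): 20×64 by 64×64 → 20×64, cost 20·64·64 = 81920; cumulative 217088. Total 217088.
Order ((AB)C): (AB): 20×64 by 64×33 → 20×33, cost 20·64·33 = 42240; ((AB)C): 20×33 by 33×64 → 20×64, cost 20·33·64 = 42240; cumulative 84480. Total 84480.
Minimum: 84480.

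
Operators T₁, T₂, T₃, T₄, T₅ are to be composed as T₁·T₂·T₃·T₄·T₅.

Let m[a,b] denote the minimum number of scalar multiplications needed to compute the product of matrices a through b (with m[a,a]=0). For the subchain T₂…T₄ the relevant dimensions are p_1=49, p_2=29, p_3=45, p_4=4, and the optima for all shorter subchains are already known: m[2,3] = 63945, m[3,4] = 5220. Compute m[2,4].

m[2,4] = min over k∈[2,3] of m[2,k]+m[k+1,4]+p_{1}·p_k·p_{4}.
k=2: 0 + 5220 + 49·29·4 = 10904; k=3: 63945 + 0 + 49·45·4 = 72765.
Minimum: 10904 at k=2.

10904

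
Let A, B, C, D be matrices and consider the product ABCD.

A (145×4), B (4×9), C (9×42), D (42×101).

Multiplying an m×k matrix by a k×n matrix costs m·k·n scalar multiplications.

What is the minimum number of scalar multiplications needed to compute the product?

Adjacent pairs: AB = 145·4·9 = 5220; BC = 4·9·42 = 1512; CD = 9·42·101 = 38178.
Length 3: A..C: k=1: 0+1512+145·4·42=25872; k=2: 5220+0+145·9·42=60030 → min 25872 | B..D: k=2: 0+38178+4·9·101=41814; k=3: 1512+0+4·42·101=18480 → min 18480.
Length 4: A..D: k=1: 0+18480+145·4·101=77060; k=2: 5220+38178+145·9·101=175203; k=3: 25872+0+145·42·101=640962 → min 77060.
Optimal order: (A((BC)D)) with cost 77060.

77060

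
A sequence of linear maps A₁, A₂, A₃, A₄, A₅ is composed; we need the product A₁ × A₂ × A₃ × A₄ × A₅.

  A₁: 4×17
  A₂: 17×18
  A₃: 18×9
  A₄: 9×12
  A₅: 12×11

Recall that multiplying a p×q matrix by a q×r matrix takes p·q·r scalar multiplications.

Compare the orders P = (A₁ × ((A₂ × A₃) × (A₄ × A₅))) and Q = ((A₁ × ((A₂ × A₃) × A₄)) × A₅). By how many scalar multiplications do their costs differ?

Order P = (A₁ × ((A₂ × A₃) × (A₄ × A₅))): (A₂ × A₃): 17×18 by 18×9 → 17×9, cost 17·18·9 = 2754; (A₄ × A₅): 9×12 by 12×11 → 9×11, cost 9·12·11 = 1188; ((A₂ × A₃) × (A₄ × A₅)): 17×9 by 9×11 → 17×11, cost 17·9·11 = 1683; cumulative 5625; (A₁ × ((A₂ × A₃) × (A₄ × A₅))): 4×17 by 17×11 → 4×11, cost 4·17·11 = 748; cumulative 6373. Total 6373.
Order Q = ((A₁ × ((A₂ × A₃) × A₄)) × A₅): (A₂ × A₃): 17×18 by 18×9 → 17×9, cost 17·18·9 = 2754; ((A₂ × A₃) × A₄): 17×9 by 9×12 → 17×12, cost 17·9·12 = 1836; cumulative 4590; (A₁ × ((A₂ × A₃) × A₄)): 4×17 by 17×12 → 4×12, cost 4·17·12 = 816; cumulative 5406; ((A₁ × ((A₂ × A₃) × A₄)) × A₅): 4×12 by 12×11 → 4×11, cost 4·12·11 = 528; cumulative 5934. Total 5934.
Difference: |6373 − 5934| = 439.

439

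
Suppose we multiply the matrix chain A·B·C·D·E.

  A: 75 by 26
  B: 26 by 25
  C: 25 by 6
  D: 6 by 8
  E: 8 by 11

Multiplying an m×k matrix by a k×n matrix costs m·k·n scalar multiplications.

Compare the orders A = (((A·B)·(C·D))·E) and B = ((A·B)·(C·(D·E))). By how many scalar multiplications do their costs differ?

Order A = (((A·B)·(C·D))·E): (A·B): 75×26 by 26×25 → 75×25, cost 75·26·25 = 48750; (C·D): 25×6 by 6×8 → 25×8, cost 25·6·8 = 1200; ((A·B)·(C·D)): 75×25 by 25×8 → 75×8, cost 75·25·8 = 15000; cumulative 64950; (((A·B)·(C·D))·E): 75×8 by 8×11 → 75×11, cost 75·8·11 = 6600; cumulative 71550. Total 71550.
Order B = ((A·B)·(C·(D·E))): (A·B): 75×26 by 26×25 → 75×25, cost 75·26·25 = 48750; (D·E): 6×8 by 8×11 → 6×11, cost 6·8·11 = 528; (C·(D·E)): 25×6 by 6×11 → 25×11, cost 25·6·11 = 1650; cumulative 2178; ((A·B)·(C·(D·E))): 75×25 by 25×11 → 75×11, cost 75·25·11 = 20625; cumulative 71553. Total 71553.
Difference: |71550 − 71553| = 3.

3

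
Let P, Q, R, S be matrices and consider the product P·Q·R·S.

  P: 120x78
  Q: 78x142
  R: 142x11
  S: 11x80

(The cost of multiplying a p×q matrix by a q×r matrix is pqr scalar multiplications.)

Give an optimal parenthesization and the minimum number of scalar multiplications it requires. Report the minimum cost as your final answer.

330396

Adjacent pairs: PQ = 120·78·142 = 1329120; QR = 78·142·11 = 121836; RS = 142·11·80 = 124960.
Length 3: P..R: k=1: 0+121836+120·78·11=224796; k=2: 1329120+0+120·142·11=1516560 → min 224796 | Q..S: k=2: 0+124960+78·142·80=1011040; k=3: 121836+0+78·11·80=190476 → min 190476.
Length 4: P..S: k=1: 0+190476+120·78·80=939276; k=2: 1329120+124960+120·142·80=2817280; k=3: 224796+0+120·11·80=330396 → min 330396.
Optimal parenthesization: ((P·(Q·R))·S) with cost 330396.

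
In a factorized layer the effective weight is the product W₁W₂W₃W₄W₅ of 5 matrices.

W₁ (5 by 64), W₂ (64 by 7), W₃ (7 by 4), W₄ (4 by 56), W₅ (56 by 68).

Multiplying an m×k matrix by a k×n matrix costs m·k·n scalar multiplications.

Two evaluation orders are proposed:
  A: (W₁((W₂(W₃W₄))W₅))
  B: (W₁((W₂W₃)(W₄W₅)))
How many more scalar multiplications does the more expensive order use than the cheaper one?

Order A = (W₁((W₂(W₃W₄))W₅)): (W₃W₄): 7×4 by 4×56 → 7×56, cost 7·4·56 = 1568; (W₂(W₃W₄)): 64×7 by 7×56 → 64×56, cost 64·7·56 = 25088; cumulative 26656; ((W₂(W₃W₄))W₅): 64×56 by 56×68 → 64×68, cost 64·56·68 = 243712; cumulative 270368; (W₁((W₂(W₃W₄))W₅)): 5×64 by 64×68 → 5×68, cost 5·64·68 = 21760; cumulative 292128. Total 292128.
Order B = (W₁((W₂W₃)(W₄W₅))): (W₂W₃): 64×7 by 7×4 → 64×4, cost 64·7·4 = 1792; (W₄W₅): 4×56 by 56×68 → 4×68, cost 4·56·68 = 15232; ((W₂W₃)(W₄W₅)): 64×4 by 4×68 → 64×68, cost 64·4·68 = 17408; cumulative 34432; (W₁((W₂W₃)(W₄W₅))): 5×64 by 64×68 → 5×68, cost 5·64·68 = 21760; cumulative 56192. Total 56192.
Difference: |292128 − 56192| = 235936.

235936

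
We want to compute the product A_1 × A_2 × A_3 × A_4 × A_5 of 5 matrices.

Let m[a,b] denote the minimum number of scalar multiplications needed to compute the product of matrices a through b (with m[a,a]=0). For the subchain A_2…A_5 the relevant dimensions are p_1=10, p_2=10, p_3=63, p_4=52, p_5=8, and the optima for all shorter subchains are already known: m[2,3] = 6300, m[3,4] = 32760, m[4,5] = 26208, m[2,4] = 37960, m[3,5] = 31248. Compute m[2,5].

32048

m[2,5] = min over k∈[2,4] of m[2,k]+m[k+1,5]+p_{1}·p_k·p_{5}.
k=2: 0 + 31248 + 10·10·8 = 32048; k=3: 6300 + 26208 + 10·63·8 = 37548; k=4: 37960 + 0 + 10·52·8 = 42120.
Minimum: 32048 at k=2.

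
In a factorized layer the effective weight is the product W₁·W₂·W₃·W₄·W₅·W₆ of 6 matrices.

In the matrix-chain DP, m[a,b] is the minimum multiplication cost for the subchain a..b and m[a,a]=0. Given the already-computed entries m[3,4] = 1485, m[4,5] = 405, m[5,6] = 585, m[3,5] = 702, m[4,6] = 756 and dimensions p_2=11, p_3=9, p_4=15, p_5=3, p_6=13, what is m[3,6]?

m[3,6] = min over k∈[3,5] of m[3,k]+m[k+1,6]+p_{2}·p_k·p_{6}.
k=3: 0 + 756 + 11·9·13 = 2043; k=4: 1485 + 585 + 11·15·13 = 4215; k=5: 702 + 0 + 11·3·13 = 1131.
Minimum: 1131 at k=5.

1131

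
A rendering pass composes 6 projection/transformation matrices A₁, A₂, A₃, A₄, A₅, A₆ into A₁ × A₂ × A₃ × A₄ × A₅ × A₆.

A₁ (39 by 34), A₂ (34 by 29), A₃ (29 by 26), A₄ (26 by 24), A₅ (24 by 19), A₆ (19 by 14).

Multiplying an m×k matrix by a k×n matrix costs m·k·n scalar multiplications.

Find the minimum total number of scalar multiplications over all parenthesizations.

58044

Adjacent pairs: A₁A₂ = 39·34·29 = 38454; A₂A₃ = 34·29·26 = 25636; A₃A₄ = 29·26·24 = 18096; A₄A₅ = 26·24·19 = 11856; A₅A₆ = 24·19·14 = 6384.
Length 3: A₁..A₃: k=1: 0+25636+39·34·26=60112; k=2: 38454+0+39·29·26=67860 → min 60112 | A₂..A₄: k=2: 0+18096+34·29·24=41760; k=3: 25636+0+34·26·24=46852 → min 41760 | A₃..A₅: k=3: 0+11856+29·26·19=26182; k=4: 18096+0+29·24·19=31320 → min 26182 | A₄..A₆: k=4: 0+6384+26·24·14=15120; k=5: 11856+0+26·19·14=18772 → min 15120.
Length 4: A₁..A₄: k=1: 0+41760+39·34·24=73584; k=2: 38454+18096+39·29·24=83694; k=3: 60112+0+39·26·24=84448 → min 73584 | A₂..A₅: k=2: 0+26182+34·29·19=44916; k=3: 25636+11856+34·26·19=54288; k=4: 41760+0+34·24·19=57264 → min 44916 | A₃..A₆: k=3: 0+15120+29·26·14=25676; k=4: 18096+6384+29·24·14=34224; k=5: 26182+0+29·19·14=33896 → min 25676.
Length 5: A₁..A₅: k=1: 0+44916+39·34·19=70110; k=2: 38454+26182+39·29·19=86125; k=3: 60112+11856+39·26·19=91234; k=4: 73584+0+39·24·19=91368 → min 70110 | A₂..A₆: k=2: 0+25676+34·29·14=39480; k=3: 25636+15120+34·26·14=53132; k=4: 41760+6384+34·24·14=59568; k=5: 44916+0+34·19·14=53960 → min 39480.
Length 6: A₁..A₆: k=1: 0+39480+39·34·14=58044; k=2: 38454+25676+39·29·14=79964; k=3: 60112+15120+39·26·14=89428; k=4: 73584+6384+39·24·14=93072; k=5: 70110+0+39·19·14=80484 → min 58044.
Optimal order: (A₁ × (A₂ × (A₃ × (A₄ × (A₅ × A₆))))) with cost 58044.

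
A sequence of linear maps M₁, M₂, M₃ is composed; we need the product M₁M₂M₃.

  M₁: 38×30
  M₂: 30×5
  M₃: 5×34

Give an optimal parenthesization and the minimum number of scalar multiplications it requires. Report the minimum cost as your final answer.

12160

(M₁(M₂M₃)): cost 43860.
((M₁M₂)M₃): cost 12160.
Optimal: ((M₁M₂)M₃) with cost 12160.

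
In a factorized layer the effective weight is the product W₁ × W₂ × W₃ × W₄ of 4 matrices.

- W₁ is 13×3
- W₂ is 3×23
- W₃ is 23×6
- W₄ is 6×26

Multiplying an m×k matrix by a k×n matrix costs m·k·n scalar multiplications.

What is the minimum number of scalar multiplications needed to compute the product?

Adjacent pairs: W₁W₂ = 13·3·23 = 897; W₂W₃ = 3·23·6 = 414; W₃W₄ = 23·6·26 = 3588.
Length 3: W₁..W₃: k=1: 0+414+13·3·6=648; k=2: 897+0+13·23·6=2691 → min 648 | W₂..W₄: k=2: 0+3588+3·23·26=5382; k=3: 414+0+3·6·26=882 → min 882.
Length 4: W₁..W₄: k=1: 0+882+13·3·26=1896; k=2: 897+3588+13·23·26=12259; k=3: 648+0+13·6·26=2676 → min 1896.
Optimal order: (W₁ × ((W₂ × W₃) × W₄)) with cost 1896.

1896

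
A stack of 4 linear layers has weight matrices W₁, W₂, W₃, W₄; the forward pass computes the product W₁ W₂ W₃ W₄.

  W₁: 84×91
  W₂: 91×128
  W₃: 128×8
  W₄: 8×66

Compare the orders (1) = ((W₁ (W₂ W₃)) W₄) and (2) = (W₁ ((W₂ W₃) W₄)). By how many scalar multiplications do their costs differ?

447048

Order (1) = ((W₁ (W₂ W₃)) W₄): (W₂ W₃): 91×128 by 128×8 → 91×8, cost 91·128·8 = 93184; (W₁ (W₂ W₃)): 84×91 by 91×8 → 84×8, cost 84·91·8 = 61152; cumulative 154336; ((W₁ (W₂ W₃)) W₄): 84×8 by 8×66 → 84×66, cost 84·8·66 = 44352; cumulative 198688. Total 198688.
Order (2) = (W₁ ((W₂ W₃) W₄)): (W₂ W₃): 91×128 by 128×8 → 91×8, cost 91·128·8 = 93184; ((W₂ W₃) W₄): 91×8 by 8×66 → 91×66, cost 91·8·66 = 48048; cumulative 141232; (W₁ ((W₂ W₃) W₄)): 84×91 by 91×66 → 84×66, cost 84·91·66 = 504504; cumulative 645736. Total 645736.
Difference: |198688 − 645736| = 447048.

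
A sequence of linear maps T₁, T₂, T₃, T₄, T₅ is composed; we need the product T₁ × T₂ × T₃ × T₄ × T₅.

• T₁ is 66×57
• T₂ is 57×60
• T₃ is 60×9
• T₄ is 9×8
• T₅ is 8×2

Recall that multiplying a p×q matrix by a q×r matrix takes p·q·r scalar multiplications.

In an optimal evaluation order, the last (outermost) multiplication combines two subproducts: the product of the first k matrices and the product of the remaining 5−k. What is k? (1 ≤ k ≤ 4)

1

Adjacent pairs: T₁T₂ = 66·57·60 = 225720; T₂T₃ = 57·60·9 = 30780; T₃T₄ = 60·9·8 = 4320; T₄T₅ = 9·8·2 = 144.
Length 3: T₁..T₃: k=1: 0+30780+66·57·9=64638; k=2: 225720+0+66·60·9=261360 → min 64638 | T₂..T₄: k=2: 0+4320+57·60·8=31680; k=3: 30780+0+57·9·8=34884 → min 31680 | T₃..T₅: k=3: 0+144+60·9·2=1224; k=4: 4320+0+60·8·2=5280 → min 1224.
Length 4: T₁..T₄: k=1: 0+31680+66·57·8=61776; k=2: 225720+4320+66·60·8=261720; k=3: 64638+0+66·9·8=69390 → min 61776 | T₂..T₅: k=2: 0+1224+57·60·2=8064; k=3: 30780+144+57·9·2=31950; k=4: 31680+0+57·8·2=32592 → min 8064.
Top-level splits: k=1: (T₁..T₁)·(T₂..T₅) → 0+8064+66·57·2 = 15588; k=2: (T₁..T₂)·(T₃..T₅) → 225720+1224+66·60·2 = 234864; k=3: (T₁..T₃)·(T₄..T₅) → 64638+144+66·9·2 = 65970; k=4: (T₁..T₄)·(T₅..T₅) → 61776+0+66·8·2 = 62832.
Best split is after T₁, i.e. k = 1.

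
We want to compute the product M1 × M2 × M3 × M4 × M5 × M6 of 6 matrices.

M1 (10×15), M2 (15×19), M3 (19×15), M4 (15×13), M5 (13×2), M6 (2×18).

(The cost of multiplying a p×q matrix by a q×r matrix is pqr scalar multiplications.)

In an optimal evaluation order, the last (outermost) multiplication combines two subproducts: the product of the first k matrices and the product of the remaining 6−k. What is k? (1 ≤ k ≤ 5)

Adjacent pairs: M1M2 = 10·15·19 = 2850; M2M3 = 15·19·15 = 4275; M3M4 = 19·15·13 = 3705; M4M5 = 15·13·2 = 390; M5M6 = 13·2·18 = 468.
Length 3: M1..M3: k=1: 0+4275+10·15·15=6525; k=2: 2850+0+10·19·15=5700 → min 5700 | M2..M4: k=2: 0+3705+15·19·13=7410; k=3: 4275+0+15·15·13=7200 → min 7200 | M3..M5: k=3: 0+390+19·15·2=960; k=4: 3705+0+19·13·2=4199 → min 960 | M4..M6: k=4: 0+468+15·13·18=3978; k=5: 390+0+15·2·18=930 → min 930.
Length 4: M1..M4: k=1: 0+7200+10·15·13=9150; k=2: 2850+3705+10·19·13=9025; k=3: 5700+0+10·15·13=7650 → min 7650 | M2..M5: k=2: 0+960+15·19·2=1530; k=3: 4275+390+15·15·2=5115; k=4: 7200+0+15·13·2=7590 → min 1530 | M3..M6: k=3: 0+930+19·15·18=6060; k=4: 3705+468+19·13·18=8619; k=5: 960+0+19·2·18=1644 → min 1644.
Length 5: M1..M5: k=1: 0+1530+10·15·2=1830; k=2: 2850+960+10·19·2=4190; k=3: 5700+390+10·15·2=6390; k=4: 7650+0+10·13·2=7910 → min 1830 | M2..M6: k=2: 0+1644+15·19·18=6774; k=3: 4275+930+15·15·18=9255; k=4: 7200+468+15·13·18=11178; k=5: 1530+0+15·2·18=2070 → min 2070.
Top-level splits: k=1: (M1..M1)·(M2..M6) → 0+2070+10·15·18 = 4770; k=2: (M1..M2)·(M3..M6) → 2850+1644+10·19·18 = 7914; k=3: (M1..M3)·(M4..M6) → 5700+930+10·15·18 = 9330; k=4: (M1..M4)·(M5..M6) → 7650+468+10·13·18 = 10458; k=5: (M1..M5)·(M6..M6) → 1830+0+10·2·18 = 2190.
Best split is after M5, i.e. k = 5.

5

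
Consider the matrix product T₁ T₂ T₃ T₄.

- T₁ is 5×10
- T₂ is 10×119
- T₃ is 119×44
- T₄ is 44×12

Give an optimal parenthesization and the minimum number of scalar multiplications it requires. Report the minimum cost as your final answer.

Adjacent pairs: T₁T₂ = 5·10·119 = 5950; T₂T₃ = 10·119·44 = 52360; T₃T₄ = 119·44·12 = 62832.
Length 3: T₁..T₃: k=1: 0+52360+5·10·44=54560; k=2: 5950+0+5·119·44=32130 → min 32130 | T₂..T₄: k=2: 0+62832+10·119·12=77112; k=3: 52360+0+10·44·12=57640 → min 57640.
Length 4: T₁..T₄: k=1: 0+57640+5·10·12=58240; k=2: 5950+62832+5·119·12=75922; k=3: 32130+0+5·44·12=34770 → min 34770.
Optimal parenthesization: (((T₁ T₂) T₃) T₄) with cost 34770.

34770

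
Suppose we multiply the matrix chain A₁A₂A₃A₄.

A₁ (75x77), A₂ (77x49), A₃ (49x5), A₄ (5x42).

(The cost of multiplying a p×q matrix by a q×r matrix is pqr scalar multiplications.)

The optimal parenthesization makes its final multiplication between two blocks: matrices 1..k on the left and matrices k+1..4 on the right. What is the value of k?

Adjacent pairs: A₁A₂ = 75·77·49 = 282975; A₂A₃ = 77·49·5 = 18865; A₃A₄ = 49·5·42 = 10290.
Length 3: A₁..A₃: k=1: 0+18865+75·77·5=47740; k=2: 282975+0+75·49·5=301350 → min 47740 | A₂..A₄: k=2: 0+10290+77·49·42=168756; k=3: 18865+0+77·5·42=35035 → min 35035.
Top-level splits: k=1: (A₁..A₁)·(A₂..A₄) → 0+35035+75·77·42 = 277585; k=2: (A₁..A₂)·(A₃..A₄) → 282975+10290+75·49·42 = 447615; k=3: (A₁..A₃)·(A₄..A₄) → 47740+0+75·5·42 = 63490.
Best split is after A₃, i.e. k = 3.

3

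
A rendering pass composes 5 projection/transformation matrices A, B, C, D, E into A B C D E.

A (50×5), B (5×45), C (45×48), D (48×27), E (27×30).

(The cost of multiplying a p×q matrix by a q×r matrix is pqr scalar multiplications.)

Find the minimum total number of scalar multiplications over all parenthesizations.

28830

Adjacent pairs: AB = 50·5·45 = 11250; BC = 5·45·48 = 10800; CD = 45·48·27 = 58320; DE = 48·27·30 = 38880.
Length 3: A..C: k=1: 0+10800+50·5·48=22800; k=2: 11250+0+50·45·48=119250 → min 22800 | B..D: k=2: 0+58320+5·45·27=64395; k=3: 10800+0+5·48·27=17280 → min 17280 | C..E: k=3: 0+38880+45·48·30=103680; k=4: 58320+0+45·27·30=94770 → min 94770.
Length 4: A..D: k=1: 0+17280+50·5·27=24030; k=2: 11250+58320+50·45·27=130320; k=3: 22800+0+50·48·27=87600 → min 24030 | B..E: k=2: 0+94770+5·45·30=101520; k=3: 10800+38880+5·48·30=56880; k=4: 17280+0+5·27·30=21330 → min 21330.
Length 5: A..E: k=1: 0+21330+50·5·30=28830; k=2: 11250+94770+50·45·30=173520; k=3: 22800+38880+50·48·30=133680; k=4: 24030+0+50·27·30=64530 → min 28830.
Optimal order: (A (((B C) D) E)) with cost 28830.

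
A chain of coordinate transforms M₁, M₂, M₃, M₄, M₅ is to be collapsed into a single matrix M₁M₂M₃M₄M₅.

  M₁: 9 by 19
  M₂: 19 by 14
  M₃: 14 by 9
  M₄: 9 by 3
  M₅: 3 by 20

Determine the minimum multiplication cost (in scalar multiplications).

Adjacent pairs: M₁M₂ = 9·19·14 = 2394; M₂M₃ = 19·14·9 = 2394; M₃M₄ = 14·9·3 = 378; M₄M₅ = 9·3·20 = 540.
Length 3: M₁..M₃: k=1: 0+2394+9·19·9=3933; k=2: 2394+0+9·14·9=3528 → min 3528 | M₂..M₄: k=2: 0+378+19·14·3=1176; k=3: 2394+0+19·9·3=2907 → min 1176 | M₃..M₅: k=3: 0+540+14·9·20=3060; k=4: 378+0+14·3·20=1218 → min 1218.
Length 4: M₁..M₄: k=1: 0+1176+9·19·3=1689; k=2: 2394+378+9·14·3=3150; k=3: 3528+0+9·9·3=3771 → min 1689 | M₂..M₅: k=2: 0+1218+19·14·20=6538; k=3: 2394+540+19·9·20=6354; k=4: 1176+0+19·3·20=2316 → min 2316.
Length 5: M₁..M₅: k=1: 0+2316+9·19·20=5736; k=2: 2394+1218+9·14·20=6132; k=3: 3528+540+9·9·20=5688; k=4: 1689+0+9·3·20=2229 → min 2229.
Optimal order: ((M₁(M₂(M₃M₄)))M₅) with cost 2229.

2229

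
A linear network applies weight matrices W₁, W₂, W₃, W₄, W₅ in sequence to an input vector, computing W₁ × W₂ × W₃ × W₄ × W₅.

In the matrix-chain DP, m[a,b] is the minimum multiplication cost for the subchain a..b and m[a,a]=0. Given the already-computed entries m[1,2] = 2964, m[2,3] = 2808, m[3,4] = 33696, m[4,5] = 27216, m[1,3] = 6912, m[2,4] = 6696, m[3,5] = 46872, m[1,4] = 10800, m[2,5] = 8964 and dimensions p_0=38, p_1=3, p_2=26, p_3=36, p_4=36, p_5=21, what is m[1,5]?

m[1,5] = min over k∈[1,4] of m[1,k]+m[k+1,5]+p_{0}·p_k·p_{5}.
k=1: 0 + 8964 + 38·3·21 = 11358; k=2: 2964 + 46872 + 38·26·21 = 70584; k=3: 6912 + 27216 + 38·36·21 = 62856; k=4: 10800 + 0 + 38·36·21 = 39528.
Minimum: 11358 at k=1.

11358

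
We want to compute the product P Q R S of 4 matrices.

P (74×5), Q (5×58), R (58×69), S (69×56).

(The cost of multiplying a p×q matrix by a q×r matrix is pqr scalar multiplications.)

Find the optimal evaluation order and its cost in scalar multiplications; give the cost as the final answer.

Adjacent pairs: PQ = 74·5·58 = 21460; QR = 5·58·69 = 20010; RS = 58·69·56 = 224112.
Length 3: P..R: k=1: 0+20010+74·5·69=45540; k=2: 21460+0+74·58·69=317608 → min 45540 | Q..S: k=2: 0+224112+5·58·56=240352; k=3: 20010+0+5·69·56=39330 → min 39330.
Length 4: P..S: k=1: 0+39330+74·5·56=60050; k=2: 21460+224112+74·58·56=485924; k=3: 45540+0+74·69·56=331476 → min 60050.
Optimal parenthesization: (P ((Q R) S)) with cost 60050.

60050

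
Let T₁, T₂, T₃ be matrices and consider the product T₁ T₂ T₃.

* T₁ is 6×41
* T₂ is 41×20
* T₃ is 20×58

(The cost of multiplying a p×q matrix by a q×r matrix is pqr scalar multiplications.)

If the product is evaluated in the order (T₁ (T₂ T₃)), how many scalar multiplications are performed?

(T₂ T₃): 41×20 by 20×58 → 41×58, cost 41·20·58 = 47560
(T₁ (T₂ T₃)): 6×41 by 41×58 → 6×58, cost 6·41·58 = 14268; cumulative 61828
Total: 61828 scalar multiplications.

61828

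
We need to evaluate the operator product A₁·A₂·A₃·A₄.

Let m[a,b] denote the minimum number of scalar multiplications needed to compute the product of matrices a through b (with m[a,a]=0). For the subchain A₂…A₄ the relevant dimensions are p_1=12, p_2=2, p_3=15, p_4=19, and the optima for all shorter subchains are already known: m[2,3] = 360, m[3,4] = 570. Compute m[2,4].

1026

m[2,4] = min over k∈[2,3] of m[2,k]+m[k+1,4]+p_{1}·p_k·p_{4}.
k=2: 0 + 570 + 12·2·19 = 1026; k=3: 360 + 0 + 12·15·19 = 3780.
Minimum: 1026 at k=2.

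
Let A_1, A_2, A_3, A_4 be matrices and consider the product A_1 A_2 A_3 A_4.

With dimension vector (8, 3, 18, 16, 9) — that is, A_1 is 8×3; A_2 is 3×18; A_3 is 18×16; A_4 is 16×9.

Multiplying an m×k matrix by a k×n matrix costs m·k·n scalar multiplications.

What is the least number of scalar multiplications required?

Adjacent pairs: A_1A_2 = 8·3·18 = 432; A_2A_3 = 3·18·16 = 864; A_3A_4 = 18·16·9 = 2592.
Length 3: A_1..A_3: k=1: 0+864+8·3·16=1248; k=2: 432+0+8·18·16=2736 → min 1248 | A_2..A_4: k=2: 0+2592+3·18·9=3078; k=3: 864+0+3·16·9=1296 → min 1296.
Length 4: A_1..A_4: k=1: 0+1296+8·3·9=1512; k=2: 432+2592+8·18·9=4320; k=3: 1248+0+8·16·9=2400 → min 1512.
Optimal order: (A_1 ((A_2 A_3) A_4)) with cost 1512.

1512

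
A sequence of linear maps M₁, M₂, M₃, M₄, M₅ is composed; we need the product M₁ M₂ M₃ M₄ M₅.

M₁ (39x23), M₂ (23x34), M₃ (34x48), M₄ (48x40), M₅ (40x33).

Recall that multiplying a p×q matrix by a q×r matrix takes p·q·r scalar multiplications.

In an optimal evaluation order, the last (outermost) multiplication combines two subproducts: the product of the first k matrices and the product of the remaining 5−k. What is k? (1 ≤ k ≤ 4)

Adjacent pairs: M₁M₂ = 39·23·34 = 30498; M₂M₃ = 23·34·48 = 37536; M₃M₄ = 34·48·40 = 65280; M₄M₅ = 48·40·33 = 63360.
Length 3: M₁..M₃: k=1: 0+37536+39·23·48=80592; k=2: 30498+0+39·34·48=94146 → min 80592 | M₂..M₄: k=2: 0+65280+23·34·40=96560; k=3: 37536+0+23·48·40=81696 → min 81696 | M₃..M₅: k=3: 0+63360+34·48·33=117216; k=4: 65280+0+34·40·33=110160 → min 110160.
Length 4: M₁..M₄: k=1: 0+81696+39·23·40=117576; k=2: 30498+65280+39·34·40=148818; k=3: 80592+0+39·48·40=155472 → min 117576 | M₂..M₅: k=2: 0+110160+23·34·33=135966; k=3: 37536+63360+23·48·33=137328; k=4: 81696+0+23·40·33=112056 → min 112056.
Top-level splits: k=1: (M₁..M₁)·(M₂..M₅) → 0+112056+39·23·33 = 141657; k=2: (M₁..M₂)·(M₃..M₅) → 30498+110160+39·34·33 = 184416; k=3: (M₁..M₃)·(M₄..M₅) → 80592+63360+39·48·33 = 205728; k=4: (M₁..M₄)·(M₅..M₅) → 117576+0+39·40·33 = 169056.
Best split is after M₁, i.e. k = 1.

1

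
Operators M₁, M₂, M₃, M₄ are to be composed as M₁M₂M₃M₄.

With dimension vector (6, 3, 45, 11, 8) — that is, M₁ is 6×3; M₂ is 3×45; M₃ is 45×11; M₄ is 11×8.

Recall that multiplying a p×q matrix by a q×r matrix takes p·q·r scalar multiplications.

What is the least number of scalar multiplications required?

1893

Adjacent pairs: M₁M₂ = 6·3·45 = 810; M₂M₃ = 3·45·11 = 1485; M₃M₄ = 45·11·8 = 3960.
Length 3: M₁..M₃: k=1: 0+1485+6·3·11=1683; k=2: 810+0+6·45·11=3780 → min 1683 | M₂..M₄: k=2: 0+3960+3·45·8=5040; k=3: 1485+0+3·11·8=1749 → min 1749.
Length 4: M₁..M₄: k=1: 0+1749+6·3·8=1893; k=2: 810+3960+6·45·8=6930; k=3: 1683+0+6·11·8=2211 → min 1893.
Optimal order: (M₁((M₂M₃)M₄)) with cost 1893.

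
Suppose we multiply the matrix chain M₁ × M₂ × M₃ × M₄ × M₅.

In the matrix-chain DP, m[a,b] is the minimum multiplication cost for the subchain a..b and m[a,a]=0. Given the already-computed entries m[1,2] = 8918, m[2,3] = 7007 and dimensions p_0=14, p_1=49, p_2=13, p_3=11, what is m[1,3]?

m[1,3] = min over k∈[1,2] of m[1,k]+m[k+1,3]+p_{0}·p_k·p_{3}.
k=1: 0 + 7007 + 14·49·11 = 14553; k=2: 8918 + 0 + 14·13·11 = 10920.
Minimum: 10920 at k=2.

10920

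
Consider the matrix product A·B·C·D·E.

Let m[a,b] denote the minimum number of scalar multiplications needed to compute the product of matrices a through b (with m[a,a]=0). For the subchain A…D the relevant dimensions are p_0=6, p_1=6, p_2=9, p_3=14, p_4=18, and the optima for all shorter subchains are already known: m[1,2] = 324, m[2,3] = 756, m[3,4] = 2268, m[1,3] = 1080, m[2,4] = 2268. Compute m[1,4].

2592

m[1,4] = min over k∈[1,3] of m[1,k]+m[k+1,4]+p_{0}·p_k·p_{4}.
k=1: 0 + 2268 + 6·6·18 = 2916; k=2: 324 + 2268 + 6·9·18 = 3564; k=3: 1080 + 0 + 6·14·18 = 2592.
Minimum: 2592 at k=3.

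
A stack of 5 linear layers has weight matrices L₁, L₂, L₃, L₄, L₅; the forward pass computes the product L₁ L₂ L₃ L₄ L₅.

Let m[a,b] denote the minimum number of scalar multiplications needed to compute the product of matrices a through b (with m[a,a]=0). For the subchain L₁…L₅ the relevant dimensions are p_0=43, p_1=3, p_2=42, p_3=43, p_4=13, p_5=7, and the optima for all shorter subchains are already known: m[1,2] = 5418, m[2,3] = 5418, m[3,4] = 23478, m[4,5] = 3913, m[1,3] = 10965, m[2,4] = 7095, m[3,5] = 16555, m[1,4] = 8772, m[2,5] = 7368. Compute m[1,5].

8271

m[1,5] = min over k∈[1,4] of m[1,k]+m[k+1,5]+p_{0}·p_k·p_{5}.
k=1: 0 + 7368 + 43·3·7 = 8271; k=2: 5418 + 16555 + 43·42·7 = 34615; k=3: 10965 + 3913 + 43·43·7 = 27821; k=4: 8772 + 0 + 43·13·7 = 12685.
Minimum: 8271 at k=1.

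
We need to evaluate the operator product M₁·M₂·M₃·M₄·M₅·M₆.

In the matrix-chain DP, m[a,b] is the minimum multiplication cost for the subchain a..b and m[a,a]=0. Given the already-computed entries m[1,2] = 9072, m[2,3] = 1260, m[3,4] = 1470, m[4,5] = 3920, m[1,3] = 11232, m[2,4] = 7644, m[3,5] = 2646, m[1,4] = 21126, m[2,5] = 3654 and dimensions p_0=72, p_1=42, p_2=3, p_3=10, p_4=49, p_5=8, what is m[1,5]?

m[1,5] = min over k∈[1,4] of m[1,k]+m[k+1,5]+p_{0}·p_k·p_{5}.
k=1: 0 + 3654 + 72·42·8 = 27846; k=2: 9072 + 2646 + 72·3·8 = 13446; k=3: 11232 + 3920 + 72·10·8 = 20912; k=4: 21126 + 0 + 72·49·8 = 49350.
Minimum: 13446 at k=2.

13446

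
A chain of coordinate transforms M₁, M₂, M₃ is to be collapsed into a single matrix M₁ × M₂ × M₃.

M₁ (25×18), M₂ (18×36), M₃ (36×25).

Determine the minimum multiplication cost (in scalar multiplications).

27450

Order (M₁ × (M₂ × M₃)): (M₂ × M₃): 18×36 by 36×25 → 18×25, cost 18·36·25 = 16200; (M₁ × (M₂ × M₃)): 25×18 by 18×25 → 25×25, cost 25·18·25 = 11250; cumulative 27450. Total 27450.
Order ((M₁ × M₂) × M₃): (M₁ × M₂): 25×18 by 18×36 → 25×36, cost 25·18·36 = 16200; ((M₁ × M₂) × M₃): 25×36 by 36×25 → 25×25, cost 25·36·25 = 22500; cumulative 38700. Total 38700.
Minimum: 27450.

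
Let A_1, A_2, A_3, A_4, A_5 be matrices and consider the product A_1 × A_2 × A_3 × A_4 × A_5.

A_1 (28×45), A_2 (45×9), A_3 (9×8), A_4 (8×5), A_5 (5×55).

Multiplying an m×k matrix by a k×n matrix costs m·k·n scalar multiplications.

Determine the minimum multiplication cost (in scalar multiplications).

16385

Adjacent pairs: A_1A_2 = 28·45·9 = 11340; A_2A_3 = 45·9·8 = 3240; A_3A_4 = 9·8·5 = 360; A_4A_5 = 8·5·55 = 2200.
Length 3: A_1..A_3: k=1: 0+3240+28·45·8=13320; k=2: 11340+0+28·9·8=13356 → min 13320 | A_2..A_4: k=2: 0+360+45·9·5=2385; k=3: 3240+0+45·8·5=5040 → min 2385 | A_3..A_5: k=3: 0+2200+9·8·55=6160; k=4: 360+0+9·5·55=2835 → min 2835.
Length 4: A_1..A_4: k=1: 0+2385+28·45·5=8685; k=2: 11340+360+28·9·5=12960; k=3: 13320+0+28·8·5=14440 → min 8685 | A_2..A_5: k=2: 0+2835+45·9·55=25110; k=3: 3240+2200+45·8·55=25240; k=4: 2385+0+45·5·55=14760 → min 14760.
Length 5: A_1..A_5: k=1: 0+14760+28·45·55=84060; k=2: 11340+2835+28·9·55=28035; k=3: 13320+2200+28·8·55=27840; k=4: 8685+0+28·5·55=16385 → min 16385.
Optimal order: ((A_1 × (A_2 × (A_3 × A_4))) × A_5) with cost 16385.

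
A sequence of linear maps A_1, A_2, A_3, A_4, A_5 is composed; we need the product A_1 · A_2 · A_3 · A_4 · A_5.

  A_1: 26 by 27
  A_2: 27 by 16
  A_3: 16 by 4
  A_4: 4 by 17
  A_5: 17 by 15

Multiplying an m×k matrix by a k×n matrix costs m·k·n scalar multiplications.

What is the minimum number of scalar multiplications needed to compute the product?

7116

Adjacent pairs: A_1A_2 = 26·27·16 = 11232; A_2A_3 = 27·16·4 = 1728; A_3A_4 = 16·4·17 = 1088; A_4A_5 = 4·17·15 = 1020.
Length 3: A_1..A_3: k=1: 0+1728+26·27·4=4536; k=2: 11232+0+26·16·4=12896 → min 4536 | A_2..A_4: k=2: 0+1088+27·16·17=8432; k=3: 1728+0+27·4·17=3564 → min 3564 | A_3..A_5: k=3: 0+1020+16·4·15=1980; k=4: 1088+0+16·17·15=5168 → min 1980.
Length 4: A_1..A_4: k=1: 0+3564+26·27·17=15498; k=2: 11232+1088+26·16·17=19392; k=3: 4536+0+26·4·17=6304 → min 6304 | A_2..A_5: k=2: 0+1980+27·16·15=8460; k=3: 1728+1020+27·4·15=4368; k=4: 3564+0+27·17·15=10449 → min 4368.
Length 5: A_1..A_5: k=1: 0+4368+26·27·15=14898; k=2: 11232+1980+26·16·15=19452; k=3: 4536+1020+26·4·15=7116; k=4: 6304+0+26·17·15=12934 → min 7116.
Optimal order: ((A_1 · (A_2 · A_3)) · (A_4 · A_5)) with cost 7116.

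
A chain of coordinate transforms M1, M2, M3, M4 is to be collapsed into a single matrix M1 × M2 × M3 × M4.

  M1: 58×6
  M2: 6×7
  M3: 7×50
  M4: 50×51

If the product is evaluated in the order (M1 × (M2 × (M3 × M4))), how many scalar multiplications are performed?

(M3 × M4): 7×50 by 50×51 → 7×51, cost 7·50·51 = 17850
(M2 × (M3 × M4)): 6×7 by 7×51 → 6×51, cost 6·7·51 = 2142; cumulative 19992
(M1 × (M2 × (M3 × M4))): 58×6 by 6×51 → 58×51, cost 58·6·51 = 17748; cumulative 37740
Total: 37740 scalar multiplications.

37740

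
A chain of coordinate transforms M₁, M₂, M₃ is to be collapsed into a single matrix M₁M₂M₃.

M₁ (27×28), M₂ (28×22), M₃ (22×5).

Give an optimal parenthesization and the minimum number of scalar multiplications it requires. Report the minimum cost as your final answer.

(M₁(M₂M₃)): cost 6860.
((M₁M₂)M₃): cost 19602.
Optimal: (M₁(M₂M₃)) with cost 6860.

6860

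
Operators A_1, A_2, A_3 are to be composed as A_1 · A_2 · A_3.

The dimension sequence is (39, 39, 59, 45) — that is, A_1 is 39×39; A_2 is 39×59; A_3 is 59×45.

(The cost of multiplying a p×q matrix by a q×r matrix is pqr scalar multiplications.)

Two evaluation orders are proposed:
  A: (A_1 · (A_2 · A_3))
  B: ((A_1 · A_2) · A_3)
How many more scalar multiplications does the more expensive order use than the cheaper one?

Order A = (A_1 · (A_2 · A_3)): (A_2 · A_3): 39×59 by 59×45 → 39×45, cost 39·59·45 = 103545; (A_1 · (A_2 · A_3)): 39×39 by 39×45 → 39×45, cost 39·39·45 = 68445; cumulative 171990. Total 171990.
Order B = ((A_1 · A_2) · A_3): (A_1 · A_2): 39×39 by 39×59 → 39×59, cost 39·39·59 = 89739; ((A_1 · A_2) · A_3): 39×59 by 59×45 → 39×45, cost 39·59·45 = 103545; cumulative 193284. Total 193284.
Difference: |171990 − 193284| = 21294.

21294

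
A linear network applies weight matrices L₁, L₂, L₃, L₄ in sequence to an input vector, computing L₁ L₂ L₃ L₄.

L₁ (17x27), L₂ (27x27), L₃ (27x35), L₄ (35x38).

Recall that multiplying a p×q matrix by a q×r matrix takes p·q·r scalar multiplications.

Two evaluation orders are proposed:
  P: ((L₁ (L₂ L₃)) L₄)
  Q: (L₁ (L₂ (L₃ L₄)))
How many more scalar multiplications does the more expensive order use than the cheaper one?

16864

Order P = ((L₁ (L₂ L₃)) L₄): (L₂ L₃): 27×27 by 27×35 → 27×35, cost 27·27·35 = 25515; (L₁ (L₂ L₃)): 17×27 by 27×35 → 17×35, cost 17·27·35 = 16065; cumulative 41580; ((L₁ (L₂ L₃)) L₄): 17×35 by 35×38 → 17×38, cost 17·35·38 = 22610; cumulative 64190. Total 64190.
Order Q = (L₁ (L₂ (L₃ L₄))): (L₃ L₄): 27×35 by 35×38 → 27×38, cost 27·35·38 = 35910; (L₂ (L₃ L₄)): 27×27 by 27×38 → 27×38, cost 27·27·38 = 27702; cumulative 63612; (L₁ (L₂ (L₃ L₄))): 17×27 by 27×38 → 17×38, cost 17·27·38 = 17442; cumulative 81054. Total 81054.
Difference: |64190 − 81054| = 16864.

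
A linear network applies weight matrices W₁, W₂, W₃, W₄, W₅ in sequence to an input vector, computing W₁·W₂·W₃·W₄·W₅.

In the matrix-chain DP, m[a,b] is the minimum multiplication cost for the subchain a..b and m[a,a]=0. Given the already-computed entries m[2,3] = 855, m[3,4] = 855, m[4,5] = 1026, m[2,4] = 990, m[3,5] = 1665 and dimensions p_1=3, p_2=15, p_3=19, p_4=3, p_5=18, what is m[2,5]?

m[2,5] = min over k∈[2,4] of m[2,k]+m[k+1,5]+p_{1}·p_k·p_{5}.
k=2: 0 + 1665 + 3·15·18 = 2475; k=3: 855 + 1026 + 3·19·18 = 2907; k=4: 990 + 0 + 3·3·18 = 1152.
Minimum: 1152 at k=4.

1152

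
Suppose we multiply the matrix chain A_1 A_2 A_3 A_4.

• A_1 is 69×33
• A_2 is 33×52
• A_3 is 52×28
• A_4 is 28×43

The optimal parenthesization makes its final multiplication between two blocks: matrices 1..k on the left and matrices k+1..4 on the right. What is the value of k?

Adjacent pairs: A_1A_2 = 69·33·52 = 118404; A_2A_3 = 33·52·28 = 48048; A_3A_4 = 52·28·43 = 62608.
Length 3: A_1..A_3: k=1: 0+48048+69·33·28=111804; k=2: 118404+0+69·52·28=218868 → min 111804 | A_2..A_4: k=2: 0+62608+33·52·43=136396; k=3: 48048+0+33·28·43=87780 → min 87780.
Top-level splits: k=1: (A_1..A_1)·(A_2..A_4) → 0+87780+69·33·43 = 185691; k=2: (A_1..A_2)·(A_3..A_4) → 118404+62608+69·52·43 = 335296; k=3: (A_1..A_3)·(A_4..A_4) → 111804+0+69·28·43 = 194880.
Best split is after A_1, i.e. k = 1.

1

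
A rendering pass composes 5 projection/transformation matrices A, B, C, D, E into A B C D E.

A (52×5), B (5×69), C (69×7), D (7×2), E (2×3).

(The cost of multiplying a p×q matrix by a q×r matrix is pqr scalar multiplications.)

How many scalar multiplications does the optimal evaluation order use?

Adjacent pairs: AB = 52·5·69 = 17940; BC = 5·69·7 = 2415; CD = 69·7·2 = 966; DE = 7·2·3 = 42.
Length 3: A..C: k=1: 0+2415+52·5·7=4235; k=2: 17940+0+52·69·7=43056 → min 4235 | B..D: k=2: 0+966+5·69·2=1656; k=3: 2415+0+5·7·2=2485 → min 1656 | C..E: k=3: 0+42+69·7·3=1491; k=4: 966+0+69·2·3=1380 → min 1380.
Length 4: A..D: k=1: 0+1656+52·5·2=2176; k=2: 17940+966+52·69·2=26082; k=3: 4235+0+52·7·2=4963 → min 2176 | B..E: k=2: 0+1380+5·69·3=2415; k=3: 2415+42+5·7·3=2562; k=4: 1656+0+5·2·3=1686 → min 1686.
Length 5: A..E: k=1: 0+1686+52·5·3=2466; k=2: 17940+1380+52·69·3=30084; k=3: 4235+42+52·7·3=5369; k=4: 2176+0+52·2·3=2488 → min 2466.
Optimal order: (A ((B (C D)) E)) with cost 2466.

2466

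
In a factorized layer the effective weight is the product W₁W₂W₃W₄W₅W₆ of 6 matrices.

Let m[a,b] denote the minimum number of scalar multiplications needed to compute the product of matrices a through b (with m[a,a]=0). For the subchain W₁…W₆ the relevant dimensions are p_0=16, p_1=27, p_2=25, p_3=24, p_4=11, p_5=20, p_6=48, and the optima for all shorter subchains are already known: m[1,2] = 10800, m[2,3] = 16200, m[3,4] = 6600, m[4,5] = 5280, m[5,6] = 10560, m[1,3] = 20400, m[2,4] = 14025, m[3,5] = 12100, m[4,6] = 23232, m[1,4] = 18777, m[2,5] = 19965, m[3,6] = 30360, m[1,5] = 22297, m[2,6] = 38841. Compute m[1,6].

37657

m[1,6] = min over k∈[1,5] of m[1,k]+m[k+1,6]+p_{0}·p_k·p_{6}.
k=1: 0 + 38841 + 16·27·48 = 59577; k=2: 10800 + 30360 + 16·25·48 = 60360; k=3: 20400 + 23232 + 16·24·48 = 62064; k=4: 18777 + 10560 + 16·11·48 = 37785; k=5: 22297 + 0 + 16·20·48 = 37657.
Minimum: 37657 at k=5.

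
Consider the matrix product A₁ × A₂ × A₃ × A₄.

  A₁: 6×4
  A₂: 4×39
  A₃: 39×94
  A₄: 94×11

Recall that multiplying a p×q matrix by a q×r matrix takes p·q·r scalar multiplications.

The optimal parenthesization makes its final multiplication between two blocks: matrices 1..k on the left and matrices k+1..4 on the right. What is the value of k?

Adjacent pairs: A₁A₂ = 6·4·39 = 936; A₂A₃ = 4·39·94 = 14664; A₃A₄ = 39·94·11 = 40326.
Length 3: A₁..A₃: k=1: 0+14664+6·4·94=16920; k=2: 936+0+6·39·94=22932 → min 16920 | A₂..A₄: k=2: 0+40326+4·39·11=42042; k=3: 14664+0+4·94·11=18800 → min 18800.
Top-level splits: k=1: (A₁..A₁)·(A₂..A₄) → 0+18800+6·4·11 = 19064; k=2: (A₁..A₂)·(A₃..A₄) → 936+40326+6·39·11 = 43836; k=3: (A₁..A₃)·(A₄..A₄) → 16920+0+6·94·11 = 23124.
Best split is after A₁, i.e. k = 1.

1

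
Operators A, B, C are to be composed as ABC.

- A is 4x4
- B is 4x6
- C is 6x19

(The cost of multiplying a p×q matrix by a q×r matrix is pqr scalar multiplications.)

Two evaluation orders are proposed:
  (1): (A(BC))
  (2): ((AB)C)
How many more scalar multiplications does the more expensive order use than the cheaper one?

208

Order (1) = (A(BC)): (BC): 4×6 by 6×19 → 4×19, cost 4·6·19 = 456; (A(BC)): 4×4 by 4×19 → 4×19, cost 4·4·19 = 304; cumulative 760. Total 760.
Order (2) = ((AB)C): (AB): 4×4 by 4×6 → 4×6, cost 4·4·6 = 96; ((AB)C): 4×6 by 6×19 → 4×19, cost 4·6·19 = 456; cumulative 552. Total 552.
Difference: |760 − 552| = 208.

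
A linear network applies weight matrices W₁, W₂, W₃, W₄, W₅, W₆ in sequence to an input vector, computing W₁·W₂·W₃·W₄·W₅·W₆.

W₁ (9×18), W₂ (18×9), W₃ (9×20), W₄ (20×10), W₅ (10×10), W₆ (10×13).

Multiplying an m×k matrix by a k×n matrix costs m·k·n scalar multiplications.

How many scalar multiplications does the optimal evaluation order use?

Adjacent pairs: W₁W₂ = 9·18·9 = 1458; W₂W₃ = 18·9·20 = 3240; W₃W₄ = 9·20·10 = 1800; W₄W₅ = 20·10·10 = 2000; W₅W₆ = 10·10·13 = 1300.
Length 3: W₁..W₃: k=1: 0+3240+9·18·20=6480; k=2: 1458+0+9·9·20=3078 → min 3078 | W₂..W₄: k=2: 0+1800+18·9·10=3420; k=3: 3240+0+18·20·10=6840 → min 3420 | W₃..W₅: k=3: 0+2000+9·20·10=3800; k=4: 1800+0+9·10·10=2700 → min 2700 | W₄..W₆: k=4: 0+1300+20·10·13=3900; k=5: 2000+0+20·10·13=4600 → min 3900.
Length 4: W₁..W₄: k=1: 0+3420+9·18·10=5040; k=2: 1458+1800+9·9·10=4068; k=3: 3078+0+9·20·10=4878 → min 4068 | W₂..W₅: k=2: 0+2700+18·9·10=4320; k=3: 3240+2000+18·20·10=8840; k=4: 3420+0+18·10·10=5220 → min 4320 | W₃..W₆: k=3: 0+3900+9·20·13=6240; k=4: 1800+1300+9·10·13=4270; k=5: 2700+0+9·10·13=3870 → min 3870.
Length 5: W₁..W₅: k=1: 0+4320+9·18·10=5940; k=2: 1458+2700+9·9·10=4968; k=3: 3078+2000+9·20·10=6878; k=4: 4068+0+9·10·10=4968 → min 4968 | W₂..W₆: k=2: 0+3870+18·9·13=5976; k=3: 3240+3900+18·20·13=11820; k=4: 3420+1300+18·10·13=7060; k=5: 4320+0+18·10·13=6660 → min 5976.
Length 6: W₁..W₆: k=1: 0+5976+9·18·13=8082; k=2: 1458+3870+9·9·13=6381; k=3: 3078+3900+9·20·13=9318; k=4: 4068+1300+9·10·13=6538; k=5: 4968+0+9·10·13=6138 → min 6138.
Optimal order: (((W₁·W₂)·((W₃·W₄)·W₅))·W₆) with cost 6138.

6138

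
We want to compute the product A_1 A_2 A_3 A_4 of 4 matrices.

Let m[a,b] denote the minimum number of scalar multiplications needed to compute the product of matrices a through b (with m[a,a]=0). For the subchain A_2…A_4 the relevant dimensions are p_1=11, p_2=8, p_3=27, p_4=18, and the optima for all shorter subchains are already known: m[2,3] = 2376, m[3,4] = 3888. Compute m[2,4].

5472

m[2,4] = min over k∈[2,3] of m[2,k]+m[k+1,4]+p_{1}·p_k·p_{4}.
k=2: 0 + 3888 + 11·8·18 = 5472; k=3: 2376 + 0 + 11·27·18 = 7722.
Minimum: 5472 at k=2.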